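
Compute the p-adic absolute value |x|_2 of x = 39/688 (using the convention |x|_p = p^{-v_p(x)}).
|39/688|_2 = 16

Step 1 — compute v_2(x) by factoring powers of 2 out of the numerator and denominator: v_2(39/688) = -4. Step 2 — apply |x|_p = p^{-v_p(x)} = 2^{4} = 16.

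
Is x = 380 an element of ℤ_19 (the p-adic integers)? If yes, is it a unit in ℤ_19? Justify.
x ∈ ℤ_19 but not a unit; v_19(x) = 1 > 0

ℤ_19 = {x ∈ ℚ_19 : v_19(x) ≥ 0} and ℤ_19^× = {x ∈ ℤ_19 : v_19(x) = 0}. Here v_19(380) = v_19(num) − v_19(den) = 1; compare against these criteria.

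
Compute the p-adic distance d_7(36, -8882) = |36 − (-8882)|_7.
d_7(36, -8882) = 1/343

Step 1 — x − y = 36 − (-8882) = 8918. Step 2 — v_7(8918) = 3 (factor: 8918 = (7^3 · 26); the sign does not affect v_p). Step 3 — |x − y|_7 = 7^{-3} = 1/343.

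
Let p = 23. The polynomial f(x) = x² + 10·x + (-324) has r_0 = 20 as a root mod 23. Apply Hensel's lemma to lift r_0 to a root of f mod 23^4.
r_3 = 270270 (mod 279841)

Hensel: r_{i+1} = r_i − f(r_i)·(f′(r_i))^{-1} mod 23^{i+2}, f′(x) = 2x + 10. Iterate:
  r_0 = 20 (mod 23)
  r_1 = 480 (mod 529)
  r_2 = 2596 (mod 12167)
  r_3 = 270270 (mod 279841)
Final: r = 270270 satisfies f(r) ≡ 0 mod 23^4.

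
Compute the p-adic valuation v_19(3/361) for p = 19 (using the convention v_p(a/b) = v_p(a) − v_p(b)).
v_19(3/361) = -2

Factor powers of 19 from the numerator and denominator of the reduced fraction: 3 = 19^0 · 3 and 361 = 19^2 · 1. Apply v_p(a/b) = v_p(a) − v_p(b): v_19(3/361) = 0 − 2 = -2.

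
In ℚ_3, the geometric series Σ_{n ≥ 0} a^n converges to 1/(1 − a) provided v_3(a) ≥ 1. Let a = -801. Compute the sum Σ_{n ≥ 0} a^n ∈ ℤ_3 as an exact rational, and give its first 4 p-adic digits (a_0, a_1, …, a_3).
Σ a^n = 1/(1 − a) = 1/802;  first 4 digits = (1, 0, 1, 0)

v_3(a) = 2 ≥ 1, so the series converges in ℤ_3 to 1/(1 − a) = 1/(1 − (-801)) = 1/802. Expand this rational in ℤ_3: compute digits iteratively via d_i = x_i mod 3, x_{i+1} = (x_i − d_i)/3. The first 4 digits are (1, 0, 1, 0).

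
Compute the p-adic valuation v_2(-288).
v_2(-288) = 5

v_2(n) is the largest exponent k such that 2^k divides n. Factor out: -288 = -2^5 · 9. (Sign doesn't affect v_p.) So v_2(-288) = 5.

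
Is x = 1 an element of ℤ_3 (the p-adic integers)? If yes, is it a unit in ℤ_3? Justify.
x ∈ ℤ_3^× (unit); v_3(x) = 0

ℤ_3 = {x ∈ ℚ_3 : v_3(x) ≥ 0} and ℤ_3^× = {x ∈ ℤ_3 : v_3(x) = 0}. Here v_3(1) = v_3(num) − v_3(den) = 0; compare against these criteria.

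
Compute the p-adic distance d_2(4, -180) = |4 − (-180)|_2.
d_2(4, -180) = 1/8

Step 1 — x − y = 4 − (-180) = 184. Step 2 — v_2(184) = 3 (factor: 184 = (2^3 · 23); the sign does not affect v_p). Step 3 — |x − y|_2 = 2^{-3} = 1/8.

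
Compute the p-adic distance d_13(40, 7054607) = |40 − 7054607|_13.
d_13(40, 7054607) = 1/371293

Step 1 — x − y = 40 − 7054607 = -7054567. Step 2 — v_13(-7054567) = 5 (factor: -7054567 = −(13^5 · 19); the sign does not affect v_p). Step 3 — |x − y|_13 = 13^{-5} = 1/371293.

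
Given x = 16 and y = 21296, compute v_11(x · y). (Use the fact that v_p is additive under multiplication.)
v_11(340736) = 3

v_p(x) = 0 (factor: 16 = 11^0 · 16); v_p(y) = 3 (factor: 21296 = 11^3 · 16). Additivity: v_p(xy) = v_p(x) + v_p(y) = 0 + 3 = 3. (Direct check: xy = 340736 = 11^3 · (256).)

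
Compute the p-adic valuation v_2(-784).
v_2(-784) = 4

v_2(n) is the largest exponent k such that 2^k divides n. Factor out: -784 = -2^4 · 49. (Sign doesn't affect v_p.) So v_2(-784) = 4.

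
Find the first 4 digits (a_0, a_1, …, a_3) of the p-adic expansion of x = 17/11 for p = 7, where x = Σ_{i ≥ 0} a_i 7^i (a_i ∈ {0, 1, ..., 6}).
(a_0, …, a_3) = (6, 0, 5, 5)

v_7(17/11) = 0 (numerator and denominator both coprime to 7), so x ∈ ℤ_7^×. Compute digits iteratively via a_i = x_i mod 7, x_{i+1} = (x_i − a_i)/7, with x_0 = x:
  x_0 = 17/11;  a_0 = 6;  x_1 = (x_0 − 6)/7 = -7/11
  x_1 = -7/11;  a_1 = 0;  x_2 = (x_1 − 0)/7 = -1/11
  x_2 = -1/11;  a_2 = 5;  x_3 = (x_2 − 5)/7 = -8/11
  x_3 = -8/11;  a_3 = 5;  x_4 = (x_3 − 5)/7 = -9/11
Digits: (6, 0, 5, 5).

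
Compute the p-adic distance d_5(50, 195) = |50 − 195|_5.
d_5(50, 195) = 1/5

Step 1 — x − y = 50 − 195 = -145. Step 2 — v_5(-145) = 1 (factor: -145 = −(5^1 · 29); the sign does not affect v_p). Step 3 — |x − y|_5 = 5^{-1} = 1/5.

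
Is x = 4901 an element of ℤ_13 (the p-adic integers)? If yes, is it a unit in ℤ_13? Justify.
x ∈ ℤ_13 but not a unit; v_13(x) = 2 > 0

ℤ_13 = {x ∈ ℚ_13 : v_13(x) ≥ 0} and ℤ_13^× = {x ∈ ℤ_13 : v_13(x) = 0}. Here v_13(4901) = v_13(num) − v_13(den) = 2; compare against these criteria.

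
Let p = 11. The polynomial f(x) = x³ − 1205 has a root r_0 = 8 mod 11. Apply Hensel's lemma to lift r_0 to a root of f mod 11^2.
r_1 = 74 (mod 121)

Hensel: r_{i+1} = r_i − f(r_i)/f′(r_i) mod 11^{i+2}, where f′(x) = 3x². Iterate:
  r_0 = 8 (mod 11)
  r_1 = 74 (mod 121)
Final: r = 74 with f(r) ≡ 0 mod 11^2.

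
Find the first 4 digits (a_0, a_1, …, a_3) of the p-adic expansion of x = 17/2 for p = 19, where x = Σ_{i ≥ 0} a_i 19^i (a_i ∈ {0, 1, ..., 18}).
(a_0, …, a_3) = (18, 9, 9, 9)

v_19(17/2) = 0 (numerator and denominator both coprime to 19), so x ∈ ℤ_19^×. Compute digits iteratively via a_i = x_i mod 19, x_{i+1} = (x_i − a_i)/19, with x_0 = x:
  x_0 = 17/2;  a_0 = 18;  x_1 = (x_0 − 18)/19 = -1/2
  x_1 = -1/2;  a_1 = 9;  x_2 = (x_1 − 9)/19 = -1/2
  x_2 = -1/2;  a_2 = 9;  x_3 = (x_2 − 9)/19 = -1/2
  x_3 = -1/2;  a_3 = 9;  x_4 = (x_3 − 9)/19 = -1/2
Digits: (18, 9, 9, 9).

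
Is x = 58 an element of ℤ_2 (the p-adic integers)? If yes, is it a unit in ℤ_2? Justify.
x ∈ ℤ_2 but not a unit; v_2(x) = 1 > 0

ℤ_2 = {x ∈ ℚ_2 : v_2(x) ≥ 0} and ℤ_2^× = {x ∈ ℤ_2 : v_2(x) = 0}. Here v_2(58) = v_2(num) − v_2(den) = 1; compare against these criteria.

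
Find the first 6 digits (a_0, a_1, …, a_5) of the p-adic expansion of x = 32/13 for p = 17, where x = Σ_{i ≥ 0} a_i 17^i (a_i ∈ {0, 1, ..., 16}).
(a_0, …, a_5) = (9, 14, 7, 10, 2, 9)

v_17(32/13) = 0 (numerator and denominator both coprime to 17), so x ∈ ℤ_17^×. Compute digits iteratively via a_i = x_i mod 17, x_{i+1} = (x_i − a_i)/17, with x_0 = x:
  x_0 = 32/13;  a_0 = 9;  x_1 = (x_0 − 9)/17 = -5/13
  x_1 = -5/13;  a_1 = 14;  x_2 = (x_1 − 14)/17 = -11/13
  x_2 = -11/13;  a_2 = 7;  x_3 = (x_2 − 7)/17 = -6/13
  x_3 = -6/13;  a_3 = 10;  x_4 = (x_3 − 10)/17 = -8/13
  x_4 = -8/13;  a_4 = 2;  x_5 = (x_4 − 2)/17 = -2/13
  x_5 = -2/13;  a_5 = 9;  x_6 = (x_5 − 9)/17 = -7/13
Digits: (9, 14, 7, 10, 2, 9).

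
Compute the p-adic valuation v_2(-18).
v_2(-18) = 1

v_2(n) is the largest exponent k such that 2^k divides n. Factor out: -18 = -2^1 · 9. (Sign doesn't affect v_p.) So v_2(-18) = 1.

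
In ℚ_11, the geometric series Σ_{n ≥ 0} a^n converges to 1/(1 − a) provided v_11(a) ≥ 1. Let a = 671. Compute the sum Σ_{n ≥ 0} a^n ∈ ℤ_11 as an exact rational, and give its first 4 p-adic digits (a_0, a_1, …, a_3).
Σ a^n = 1/(1 − a) = -1/670;  first 4 digits = (1, 6, 8, 4)

v_11(a) = 1 ≥ 1, so the series converges in ℤ_11 to 1/(1 − a) = 1/(1 − 671) = -1/670. Expand this rational in ℤ_11: compute digits iteratively via d_i = x_i mod 11, x_{i+1} = (x_i − d_i)/11. The first 4 digits are (1, 6, 8, 4).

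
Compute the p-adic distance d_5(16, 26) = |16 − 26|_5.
d_5(16, 26) = 1/5

Step 1 — x − y = 16 − 26 = -10. Step 2 — v_5(-10) = 1 (factor: -10 = −(5^1 · 2); the sign does not affect v_p). Step 3 — |x − y|_5 = 5^{-1} = 1/5.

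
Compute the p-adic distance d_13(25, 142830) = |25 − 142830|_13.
d_13(25, 142830) = 1/28561

Step 1 — x − y = 25 − 142830 = -142805. Step 2 — v_13(-142805) = 4 (factor: -142805 = −(13^4 · 5); the sign does not affect v_p). Step 3 — |x − y|_13 = 13^{-4} = 1/28561.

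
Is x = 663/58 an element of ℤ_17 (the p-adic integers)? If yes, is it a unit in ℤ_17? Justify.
x ∈ ℤ_17 but not a unit; v_17(x) = 1 > 0

ℤ_17 = {x ∈ ℚ_17 : v_17(x) ≥ 0} and ℤ_17^× = {x ∈ ℤ_17 : v_17(x) = 0}. Here v_17(663/58) = v_17(num) − v_17(den) = 1; compare against these criteria.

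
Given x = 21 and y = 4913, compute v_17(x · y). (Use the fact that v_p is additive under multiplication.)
v_17(103173) = 3

v_p(x) = 0 (factor: 21 = 17^0 · 21); v_p(y) = 3 (factor: 4913 = 17^3 · 1). Additivity: v_p(xy) = v_p(x) + v_p(y) = 0 + 3 = 3. (Direct check: xy = 103173 = 17^3 · (21).)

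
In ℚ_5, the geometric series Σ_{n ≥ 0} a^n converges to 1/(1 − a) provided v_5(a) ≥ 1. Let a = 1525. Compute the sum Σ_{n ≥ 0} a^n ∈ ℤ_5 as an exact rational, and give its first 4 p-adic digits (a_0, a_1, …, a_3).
Σ a^n = 1/(1 − a) = -1/1524;  first 4 digits = (1, 0, 1, 2)

v_5(a) = 2 ≥ 1, so the series converges in ℤ_5 to 1/(1 − a) = 1/(1 − 1525) = -1/1524. Expand this rational in ℤ_5: compute digits iteratively via d_i = x_i mod 5, x_{i+1} = (x_i − d_i)/5. The first 4 digits are (1, 0, 1, 2).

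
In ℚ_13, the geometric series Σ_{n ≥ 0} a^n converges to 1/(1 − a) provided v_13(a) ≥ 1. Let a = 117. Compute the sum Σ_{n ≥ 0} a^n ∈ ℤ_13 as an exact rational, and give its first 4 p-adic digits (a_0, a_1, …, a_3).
Σ a^n = 1/(1 − a) = -1/116;  first 4 digits = (1, 9, 3, 7)

v_13(a) = 1 ≥ 1, so the series converges in ℤ_13 to 1/(1 − a) = 1/(1 − 117) = -1/116. Expand this rational in ℤ_13: compute digits iteratively via d_i = x_i mod 13, x_{i+1} = (x_i − d_i)/13. The first 4 digits are (1, 9, 3, 7).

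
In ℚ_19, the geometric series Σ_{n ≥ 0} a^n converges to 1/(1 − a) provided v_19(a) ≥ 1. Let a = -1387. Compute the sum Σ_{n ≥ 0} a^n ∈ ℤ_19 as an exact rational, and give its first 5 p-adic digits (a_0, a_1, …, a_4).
Σ a^n = 1/(1 − a) = 1/1388;  first 5 digits = (1, 3, 5, 3, 8)

v_19(a) = 1 ≥ 1, so the series converges in ℤ_19 to 1/(1 − a) = 1/(1 − (-1387)) = 1/1388. Expand this rational in ℤ_19: compute digits iteratively via d_i = x_i mod 19, x_{i+1} = (x_i − d_i)/19. The first 5 digits are (1, 3, 5, 3, 8).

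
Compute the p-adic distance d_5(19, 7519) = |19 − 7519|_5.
d_5(19, 7519) = 1/625

Step 1 — x − y = 19 − 7519 = -7500. Step 2 — v_5(-7500) = 4 (factor: -7500 = −(5^4 · 12); the sign does not affect v_p). Step 3 — |x − y|_5 = 5^{-4} = 1/625.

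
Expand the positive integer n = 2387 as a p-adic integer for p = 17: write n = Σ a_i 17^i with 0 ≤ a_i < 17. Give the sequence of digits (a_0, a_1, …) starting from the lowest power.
(a_0, a_1, …) = (7, 4, 8)

Repeated division by 17 gives the digits low-to-high: 2387 = 7 + 4·17^1 + 8·17^2. Digit sequence: (7, 4, 8).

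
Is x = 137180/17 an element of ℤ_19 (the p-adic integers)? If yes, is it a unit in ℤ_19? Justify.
x ∈ ℤ_19 but not a unit; v_19(x) = 3 > 0

ℤ_19 = {x ∈ ℚ_19 : v_19(x) ≥ 0} and ℤ_19^× = {x ∈ ℤ_19 : v_19(x) = 0}. Here v_19(137180/17) = v_19(num) − v_19(den) = 3; compare against these criteria.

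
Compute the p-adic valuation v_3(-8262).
v_3(-8262) = 5

v_3(n) is the largest exponent k such that 3^k divides n. Factor out: -8262 = -3^5 · 34. (Sign doesn't affect v_p.) So v_3(-8262) = 5.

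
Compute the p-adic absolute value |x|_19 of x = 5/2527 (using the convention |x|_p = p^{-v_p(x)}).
|5/2527|_19 = 361

Step 1 — compute v_19(x) by factoring powers of 19 out of the numerator and denominator: v_19(5/2527) = -2. Step 2 — apply |x|_p = p^{-v_p(x)} = 19^{2} = 361.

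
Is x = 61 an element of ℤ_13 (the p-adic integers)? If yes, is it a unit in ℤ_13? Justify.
x ∈ ℤ_13^× (unit); v_13(x) = 0

ℤ_13 = {x ∈ ℚ_13 : v_13(x) ≥ 0} and ℤ_13^× = {x ∈ ℤ_13 : v_13(x) = 0}. Here v_13(61) = v_13(num) − v_13(den) = 0; compare against these criteria.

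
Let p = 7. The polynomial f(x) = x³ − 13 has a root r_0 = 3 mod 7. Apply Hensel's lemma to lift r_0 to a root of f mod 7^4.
r_3 = 1144 (mod 2401)

Hensel: r_{i+1} = r_i − f(r_i)/f′(r_i) mod 7^{i+2}, where f′(x) = 3x². Iterate:
  r_0 = 3 (mod 7)
  r_1 = 17 (mod 49)
  r_2 = 115 (mod 343)
  r_3 = 1144 (mod 2401)
Final: r = 1144 with f(r) ≡ 0 mod 7^4.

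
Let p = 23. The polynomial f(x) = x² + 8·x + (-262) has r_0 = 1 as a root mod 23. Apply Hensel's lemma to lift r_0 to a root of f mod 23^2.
r_1 = 185 (mod 529)

Hensel: r_{i+1} = r_i − f(r_i)·(f′(r_i))^{-1} mod 23^{i+2}, f′(x) = 2x + 8. Iterate:
  r_0 = 1 (mod 23)
  r_1 = 185 (mod 529)
Final: r = 185 satisfies f(r) ≡ 0 mod 23^2.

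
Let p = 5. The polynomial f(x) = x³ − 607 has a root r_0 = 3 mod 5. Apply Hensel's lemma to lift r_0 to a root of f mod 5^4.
r_3 = 93 (mod 625)

Hensel: r_{i+1} = r_i − f(r_i)/f′(r_i) mod 5^{i+2}, where f′(x) = 3x². Iterate:
  r_0 = 3 (mod 5)
  r_1 = 18 (mod 25)
  r_2 = 93 (mod 125)
  r_3 = 93 (mod 625)
Final: r = 93 with f(r) ≡ 0 mod 5^4.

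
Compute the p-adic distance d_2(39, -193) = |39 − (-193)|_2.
d_2(39, -193) = 1/8

Step 1 — x − y = 39 − (-193) = 232. Step 2 — v_2(232) = 3 (factor: 232 = (2^3 · 29); the sign does not affect v_p). Step 3 — |x − y|_2 = 2^{-3} = 1/8.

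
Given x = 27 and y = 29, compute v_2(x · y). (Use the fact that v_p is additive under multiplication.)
v_2(783) = 0

v_p(x) = 0 (factor: 27 = 2^0 · 27); v_p(y) = 0 (factor: 29 = 2^0 · 29). Additivity: v_p(xy) = v_p(x) + v_p(y) = 0 + 0 = 0. (Direct check: xy = 783 = 2^0 · (783).)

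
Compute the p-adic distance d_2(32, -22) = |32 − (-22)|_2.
d_2(32, -22) = 1/2

Step 1 — x − y = 32 − (-22) = 54. Step 2 — v_2(54) = 1 (factor: 54 = (2^1 · 27); the sign does not affect v_p). Step 3 — |x − y|_2 = 2^{-1} = 1/2.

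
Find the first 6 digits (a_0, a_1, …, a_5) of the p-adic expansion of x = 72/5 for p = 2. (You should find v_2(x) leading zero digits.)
(a_0, …, a_5) = (0, 0, 0, 1, 0, 1)

v_2(72/5) = 3, so a_0 = ... = a_2 = 0. Factor out: x = 2^3 · u with u = 9/5 a unit in ℤ_2. Expand u iteratively via a_{v+i} = u_i mod 2, u_{i+1} = (u_i − a_{v+i})/2:
  u_0 = 9/5;  a_3 = 1;  u_1 = (u_0 − 1)/2 = 2/5
  u_1 = 2/5;  a_4 = 0;  u_2 = (u_1 − 0)/2 = 1/5
  u_2 = 1/5;  a_5 = 1;  u_3 = (u_2 − 1)/2 = -2/5
Digits: (0, 0, 0, 1, 0, 1).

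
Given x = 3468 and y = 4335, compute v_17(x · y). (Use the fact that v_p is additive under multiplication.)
v_17(15033780) = 4

v_p(x) = 2 (factor: 3468 = 17^2 · 12); v_p(y) = 2 (factor: 4335 = 17^2 · 15). Additivity: v_p(xy) = v_p(x) + v_p(y) = 2 + 2 = 4. (Direct check: xy = 15033780 = 17^4 · (180).)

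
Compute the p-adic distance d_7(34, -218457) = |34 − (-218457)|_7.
d_7(34, -218457) = 1/16807

Step 1 — x − y = 34 − (-218457) = 218491. Step 2 — v_7(218491) = 5 (factor: 218491 = (7^5 · 13); the sign does not affect v_p). Step 3 — |x − y|_7 = 7^{-5} = 1/16807.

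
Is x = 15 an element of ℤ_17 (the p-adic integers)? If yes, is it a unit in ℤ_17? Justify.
x ∈ ℤ_17^× (unit); v_17(x) = 0

ℤ_17 = {x ∈ ℚ_17 : v_17(x) ≥ 0} and ℤ_17^× = {x ∈ ℤ_17 : v_17(x) = 0}. Here v_17(15) = v_17(num) − v_17(den) = 0; compare against these criteria.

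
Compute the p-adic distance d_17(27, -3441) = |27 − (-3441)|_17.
d_17(27, -3441) = 1/289

Step 1 — x − y = 27 − (-3441) = 3468. Step 2 — v_17(3468) = 2 (factor: 3468 = (17^2 · 12); the sign does not affect v_p). Step 3 — |x − y|_17 = 17^{-2} = 1/289.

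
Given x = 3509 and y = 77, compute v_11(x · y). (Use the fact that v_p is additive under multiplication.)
v_11(270193) = 3

v_p(x) = 2 (factor: 3509 = 11^2 · 29); v_p(y) = 1 (factor: 77 = 11^1 · 7). Additivity: v_p(xy) = v_p(x) + v_p(y) = 2 + 1 = 3. (Direct check: xy = 270193 = 11^3 · (203).)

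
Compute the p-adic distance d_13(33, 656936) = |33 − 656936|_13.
d_13(33, 656936) = 1/28561

Step 1 — x − y = 33 − 656936 = -656903. Step 2 — v_13(-656903) = 4 (factor: -656903 = −(13^4 · 23); the sign does not affect v_p). Step 3 — |x − y|_13 = 13^{-4} = 1/28561.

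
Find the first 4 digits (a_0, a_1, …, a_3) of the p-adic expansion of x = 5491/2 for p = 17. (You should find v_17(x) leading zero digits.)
(a_0, …, a_3) = (0, 0, 1, 9)

v_17(5491/2) = 2, so a_0 = ... = a_1 = 0. Factor out: x = 17^2 · u with u = 19/2 a unit in ℤ_17. Expand u iteratively via a_{v+i} = u_i mod 17, u_{i+1} = (u_i − a_{v+i})/17:
  u_0 = 19/2;  a_2 = 1;  u_1 = (u_0 − 1)/17 = 1/2
  u_1 = 1/2;  a_3 = 9;  u_2 = (u_1 − 9)/17 = -1/2
Digits: (0, 0, 1, 9).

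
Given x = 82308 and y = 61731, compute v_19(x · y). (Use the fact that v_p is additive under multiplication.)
v_19(5080955148) = 6

v_p(x) = 3 (factor: 82308 = 19^3 · 12); v_p(y) = 3 (factor: 61731 = 19^3 · 9). Additivity: v_p(xy) = v_p(x) + v_p(y) = 3 + 3 = 6. (Direct check: xy = 5080955148 = 19^6 · (108).)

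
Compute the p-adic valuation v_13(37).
v_13(37) = 0

v_13(n) is the largest exponent k such that 13^k divides n. Factor out: 37 = 13^0 · 37. (Sign doesn't affect v_p.) So v_13(37) = 0.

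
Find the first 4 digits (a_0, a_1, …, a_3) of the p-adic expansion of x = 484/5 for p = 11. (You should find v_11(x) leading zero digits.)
(a_0, …, a_3) = (0, 0, 3, 2)

v_11(484/5) = 2, so a_0 = ... = a_1 = 0. Factor out: x = 11^2 · u with u = 4/5 a unit in ℤ_11. Expand u iteratively via a_{v+i} = u_i mod 11, u_{i+1} = (u_i − a_{v+i})/11:
  u_0 = 4/5;  a_2 = 3;  u_1 = (u_0 − 3)/11 = -1/5
  u_1 = -1/5;  a_3 = 2;  u_2 = (u_1 − 2)/11 = -1/5
Digits: (0, 0, 3, 2).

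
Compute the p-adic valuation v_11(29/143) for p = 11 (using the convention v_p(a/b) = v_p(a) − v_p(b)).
v_11(29/143) = -1

Factor powers of 11 from the numerator and denominator of the reduced fraction: 29 = 11^0 · 29 and 143 = 11^1 · 13. Apply v_p(a/b) = v_p(a) − v_p(b): v_11(29/143) = 0 − 1 = -1.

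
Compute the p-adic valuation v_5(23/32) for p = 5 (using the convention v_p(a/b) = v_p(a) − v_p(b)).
v_5(23/32) = 0

Factor powers of 5 from the numerator and denominator of the reduced fraction: 23 = 5^0 · 23 and 32 = 5^0 · 32. Apply v_p(a/b) = v_p(a) − v_p(b): v_5(23/32) = 0 − 0 = 0.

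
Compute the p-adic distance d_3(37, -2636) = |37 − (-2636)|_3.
d_3(37, -2636) = 1/243

Step 1 — x − y = 37 − (-2636) = 2673. Step 2 — v_3(2673) = 5 (factor: 2673 = (3^5 · 11); the sign does not affect v_p). Step 3 — |x − y|_3 = 3^{-5} = 1/243.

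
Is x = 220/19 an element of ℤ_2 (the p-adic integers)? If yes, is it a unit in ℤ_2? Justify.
x ∈ ℤ_2 but not a unit; v_2(x) = 2 > 0

ℤ_2 = {x ∈ ℚ_2 : v_2(x) ≥ 0} and ℤ_2^× = {x ∈ ℤ_2 : v_2(x) = 0}. Here v_2(220/19) = v_2(num) − v_2(den) = 2; compare against these criteria.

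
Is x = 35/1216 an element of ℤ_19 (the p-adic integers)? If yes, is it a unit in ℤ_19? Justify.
x ∉ ℤ_19 (v_19(x) = -1 < 0)

ℤ_19 = {x ∈ ℚ_19 : v_19(x) ≥ 0} and ℤ_19^× = {x ∈ ℤ_19 : v_19(x) = 0}. Here v_19(35/1216) = v_19(num) − v_19(den) = -1; compare against these criteria.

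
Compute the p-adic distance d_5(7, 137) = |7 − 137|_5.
d_5(7, 137) = 1/5

Step 1 — x − y = 7 − 137 = -130. Step 2 — v_5(-130) = 1 (factor: -130 = −(5^1 · 26); the sign does not affect v_p). Step 3 — |x − y|_5 = 5^{-1} = 1/5.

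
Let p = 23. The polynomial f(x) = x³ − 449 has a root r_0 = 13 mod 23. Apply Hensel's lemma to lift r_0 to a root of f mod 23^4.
r_3 = 54339 (mod 279841)

Hensel: r_{i+1} = r_i − f(r_i)/f′(r_i) mod 23^{i+2}, where f′(x) = 3x². Iterate:
  r_0 = 13 (mod 23)
  r_1 = 381 (mod 529)
  r_2 = 5671 (mod 12167)
  r_3 = 54339 (mod 279841)
Final: r = 54339 with f(r) ≡ 0 mod 23^4.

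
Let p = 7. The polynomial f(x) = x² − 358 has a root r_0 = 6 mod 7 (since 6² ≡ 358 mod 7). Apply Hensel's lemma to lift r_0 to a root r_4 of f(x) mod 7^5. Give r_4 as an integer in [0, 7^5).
r_4 = 12879 (mod 16807)

Hensel's recurrence: r_{i+1} = r_i − f(r_i)·(f′(r_i))^{-1} mod 7^{i+2}, with f′(x) = 2x. Iterate:
  r_0 = 6 (mod 7)
  r_1 = 41 (mod 49)
  r_2 = 188 (mod 343)
  r_3 = 874 (mod 2401)
  r_4 = 12879 (mod 16807)
Final: r_4 = 12879, and one checks f(r_4) ≡ 0 mod 7^5.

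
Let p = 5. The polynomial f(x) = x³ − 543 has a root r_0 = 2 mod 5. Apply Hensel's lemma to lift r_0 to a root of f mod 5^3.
r_2 = 107 (mod 125)

Hensel: r_{i+1} = r_i − f(r_i)/f′(r_i) mod 5^{i+2}, where f′(x) = 3x². Iterate:
  r_0 = 2 (mod 5)
  r_1 = 7 (mod 25)
  r_2 = 107 (mod 125)
Final: r = 107 with f(r) ≡ 0 mod 5^3.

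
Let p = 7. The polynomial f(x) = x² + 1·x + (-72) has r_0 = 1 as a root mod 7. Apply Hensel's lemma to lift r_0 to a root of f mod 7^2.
r_1 = 8 (mod 49)

Hensel: r_{i+1} = r_i − f(r_i)·(f′(r_i))^{-1} mod 7^{i+2}, f′(x) = 2x + 1. Iterate:
  r_0 = 1 (mod 7)
  r_1 = 8 (mod 49)
Final: r = 8 satisfies f(r) ≡ 0 mod 7^2.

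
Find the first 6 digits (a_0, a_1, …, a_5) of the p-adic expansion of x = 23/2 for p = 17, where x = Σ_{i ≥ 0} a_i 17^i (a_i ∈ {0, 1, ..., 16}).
(a_0, …, a_5) = (3, 9, 8, 8, 8, 8)

v_17(23/2) = 0 (numerator and denominator both coprime to 17), so x ∈ ℤ_17^×. Compute digits iteratively via a_i = x_i mod 17, x_{i+1} = (x_i − a_i)/17, with x_0 = x:
  x_0 = 23/2;  a_0 = 3;  x_1 = (x_0 − 3)/17 = 1/2
  x_1 = 1/2;  a_1 = 9;  x_2 = (x_1 − 9)/17 = -1/2
  x_2 = -1/2;  a_2 = 8;  x_3 = (x_2 − 8)/17 = -1/2
  x_3 = -1/2;  a_3 = 8;  x_4 = (x_3 − 8)/17 = -1/2
  x_4 = -1/2;  a_4 = 8;  x_5 = (x_4 − 8)/17 = -1/2
  x_5 = -1/2;  a_5 = 8;  x_6 = (x_5 − 8)/17 = -1/2
Digits: (3, 9, 8, 8, 8, 8).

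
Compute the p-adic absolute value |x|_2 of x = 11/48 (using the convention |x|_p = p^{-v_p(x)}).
|11/48|_2 = 16

Step 1 — compute v_2(x) by factoring powers of 2 out of the numerator and denominator: v_2(11/48) = -4. Step 2 — apply |x|_p = p^{-v_p(x)} = 2^{4} = 16.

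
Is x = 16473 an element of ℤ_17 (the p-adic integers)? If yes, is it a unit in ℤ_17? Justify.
x ∈ ℤ_17 but not a unit; v_17(x) = 2 > 0

ℤ_17 = {x ∈ ℚ_17 : v_17(x) ≥ 0} and ℤ_17^× = {x ∈ ℤ_17 : v_17(x) = 0}. Here v_17(16473) = v_17(num) − v_17(den) = 2; compare against these criteria.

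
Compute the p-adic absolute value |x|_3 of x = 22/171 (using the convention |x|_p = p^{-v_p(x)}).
|22/171|_3 = 9

Step 1 — compute v_3(x) by factoring powers of 3 out of the numerator and denominator: v_3(22/171) = -2. Step 2 — apply |x|_p = p^{-v_p(x)} = 3^{2} = 9.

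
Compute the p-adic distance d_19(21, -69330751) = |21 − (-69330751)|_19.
d_19(21, -69330751) = 1/2476099

Step 1 — x − y = 21 − (-69330751) = 69330772. Step 2 — v_19(69330772) = 5 (factor: 69330772 = (19^5 · 28); the sign does not affect v_p). Step 3 — |x − y|_19 = 19^{-5} = 1/2476099.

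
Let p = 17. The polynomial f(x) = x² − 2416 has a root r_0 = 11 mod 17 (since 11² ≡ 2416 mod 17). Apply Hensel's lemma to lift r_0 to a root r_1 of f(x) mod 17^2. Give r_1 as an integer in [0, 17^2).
r_1 = 181 (mod 289)

Hensel's recurrence: r_{i+1} = r_i − f(r_i)·(f′(r_i))^{-1} mod 17^{i+2}, with f′(x) = 2x. Iterate:
  r_0 = 11 (mod 17)
  r_1 = 181 (mod 289)
Final: r_1 = 181, and one checks f(r_1) ≡ 0 mod 17^2.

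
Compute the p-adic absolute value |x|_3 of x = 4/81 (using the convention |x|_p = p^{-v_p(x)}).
|4/81|_3 = 81

Step 1 — compute v_3(x) by factoring powers of 3 out of the numerator and denominator: v_3(4/81) = -4. Step 2 — apply |x|_p = p^{-v_p(x)} = 3^{4} = 81.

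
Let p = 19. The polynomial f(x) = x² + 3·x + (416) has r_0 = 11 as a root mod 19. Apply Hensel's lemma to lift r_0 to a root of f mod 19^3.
r_2 = 999 (mod 6859)

Hensel: r_{i+1} = r_i − f(r_i)·(f′(r_i))^{-1} mod 19^{i+2}, f′(x) = 2x + 3. Iterate:
  r_0 = 11 (mod 19)
  r_1 = 277 (mod 361)
  r_2 = 999 (mod 6859)
Final: r = 999 satisfies f(r) ≡ 0 mod 19^3.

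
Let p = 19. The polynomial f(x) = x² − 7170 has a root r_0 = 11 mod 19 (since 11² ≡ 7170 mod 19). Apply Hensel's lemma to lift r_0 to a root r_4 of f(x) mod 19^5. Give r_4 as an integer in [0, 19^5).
r_4 = 2082202 (mod 2476099)

Hensel's recurrence: r_{i+1} = r_i − f(r_i)·(f′(r_i))^{-1} mod 19^{i+2}, with f′(x) = 2x. Iterate:
  r_0 = 11 (mod 19)
  r_1 = 315 (mod 361)
  r_2 = 3925 (mod 6859)
  r_3 = 127387 (mod 130321)
  r_4 = 2082202 (mod 2476099)
Final: r_4 = 2082202, and one checks f(r_4) ≡ 0 mod 19^5.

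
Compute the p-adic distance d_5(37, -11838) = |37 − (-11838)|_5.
d_5(37, -11838) = 1/625

Step 1 — x − y = 37 − (-11838) = 11875. Step 2 — v_5(11875) = 4 (factor: 11875 = (5^4 · 19); the sign does not affect v_p). Step 3 — |x − y|_5 = 5^{-4} = 1/625.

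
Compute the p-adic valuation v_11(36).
v_11(36) = 0

v_11(n) is the largest exponent k such that 11^k divides n. Factor out: 36 = 11^0 · 36. (Sign doesn't affect v_p.) So v_11(36) = 0.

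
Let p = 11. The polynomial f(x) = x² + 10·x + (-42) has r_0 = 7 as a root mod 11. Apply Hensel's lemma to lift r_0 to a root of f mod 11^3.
r_2 = 150 (mod 1331)

Hensel: r_{i+1} = r_i − f(r_i)·(f′(r_i))^{-1} mod 11^{i+2}, f′(x) = 2x + 10. Iterate:
  r_0 = 7 (mod 11)
  r_1 = 29 (mod 121)
  r_2 = 150 (mod 1331)
Final: r = 150 satisfies f(r) ≡ 0 mod 11^3.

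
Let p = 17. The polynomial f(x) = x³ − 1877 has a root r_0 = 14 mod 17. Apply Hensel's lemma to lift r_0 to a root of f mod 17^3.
r_2 = 4349 (mod 4913)

Hensel: r_{i+1} = r_i − f(r_i)/f′(r_i) mod 17^{i+2}, where f′(x) = 3x². Iterate:
  r_0 = 14 (mod 17)
  r_1 = 14 (mod 289)
  r_2 = 4349 (mod 4913)
Final: r = 4349 with f(r) ≡ 0 mod 17^3.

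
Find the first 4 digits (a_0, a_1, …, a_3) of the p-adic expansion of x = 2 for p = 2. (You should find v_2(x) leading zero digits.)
(a_0, …, a_3) = (0, 1, 0, 0)

v_2(2) = 1, so a_0 = ... = a_0 = 0. Factor out: x = 2^1 · u with u = 1 a unit in ℤ_2. Expand u iteratively via a_{v+i} = u_i mod 2, u_{i+1} = (u_i − a_{v+i})/2:
  u_0 = 1;  a_1 = 1;  u_1 = (u_0 − 1)/2 = 0
  u_1 = 0;  a_2 = 0;  u_2 = (u_1 − 0)/2 = 0
  u_2 = 0;  a_3 = 0;  u_3 = (u_2 − 0)/2 = 0
Digits: (0, 1, 0, 0).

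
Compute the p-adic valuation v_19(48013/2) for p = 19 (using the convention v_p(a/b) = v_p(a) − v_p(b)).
v_19(48013/2) = 3

Factor powers of 19 from the numerator and denominator of the reduced fraction: 48013 = 19^3 · 7 and 2 = 19^0 · 2. Apply v_p(a/b) = v_p(a) − v_p(b): v_19(48013/2) = 3 − 0 = 3.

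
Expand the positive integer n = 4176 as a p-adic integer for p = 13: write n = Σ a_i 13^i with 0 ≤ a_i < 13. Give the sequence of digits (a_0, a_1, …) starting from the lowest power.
(a_0, a_1, …) = (3, 9, 11, 1)

Repeated division by 13 gives the digits low-to-high: 4176 = 3 + 9·13^1 + 11·13^2 + 1·13^3. Digit sequence: (3, 9, 11, 1).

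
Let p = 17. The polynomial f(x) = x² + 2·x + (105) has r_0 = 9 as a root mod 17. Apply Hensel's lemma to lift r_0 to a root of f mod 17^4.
r_3 = 8611 (mod 83521)

Hensel: r_{i+1} = r_i − f(r_i)·(f′(r_i))^{-1} mod 17^{i+2}, f′(x) = 2x + 2. Iterate:
  r_0 = 9 (mod 17)
  r_1 = 230 (mod 289)
  r_2 = 3698 (mod 4913)
  r_3 = 8611 (mod 83521)
Final: r = 8611 satisfies f(r) ≡ 0 mod 17^4.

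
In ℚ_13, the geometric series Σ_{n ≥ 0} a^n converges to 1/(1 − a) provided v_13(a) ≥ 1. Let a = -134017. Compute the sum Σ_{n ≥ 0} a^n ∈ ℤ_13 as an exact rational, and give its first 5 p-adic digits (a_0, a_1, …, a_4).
Σ a^n = 1/(1 − a) = 1/134018;  first 5 digits = (1, 0, 0, 4, 8)

v_13(a) = 3 ≥ 1, so the series converges in ℤ_13 to 1/(1 − a) = 1/(1 − (-134017)) = 1/134018. Expand this rational in ℤ_13: compute digits iteratively via d_i = x_i mod 13, x_{i+1} = (x_i − d_i)/13. The first 5 digits are (1, 0, 0, 4, 8).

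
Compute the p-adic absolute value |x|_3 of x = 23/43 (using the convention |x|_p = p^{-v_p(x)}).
|23/43|_3 = 1

Step 1 — compute v_3(x) by factoring powers of 3 out of the numerator and denominator: v_3(23/43) = 0. Step 2 — apply |x|_p = p^{-v_p(x)} = 3^{0} = 1.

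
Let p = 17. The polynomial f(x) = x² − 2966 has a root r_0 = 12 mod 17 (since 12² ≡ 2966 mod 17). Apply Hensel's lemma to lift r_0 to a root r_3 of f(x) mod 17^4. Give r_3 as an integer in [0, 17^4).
r_3 = 75968 (mod 83521)

Hensel's recurrence: r_{i+1} = r_i − f(r_i)·(f′(r_i))^{-1} mod 17^{i+2}, with f′(x) = 2x. Iterate:
  r_0 = 12 (mod 17)
  r_1 = 250 (mod 289)
  r_2 = 2273 (mod 4913)
  r_3 = 75968 (mod 83521)
Final: r_3 = 75968, and one checks f(r_3) ≡ 0 mod 17^4.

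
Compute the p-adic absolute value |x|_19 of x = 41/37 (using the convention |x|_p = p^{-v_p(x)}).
|41/37|_19 = 1

Step 1 — compute v_19(x) by factoring powers of 19 out of the numerator and denominator: v_19(41/37) = 0. Step 2 — apply |x|_p = p^{-v_p(x)} = 19^{0} = 1.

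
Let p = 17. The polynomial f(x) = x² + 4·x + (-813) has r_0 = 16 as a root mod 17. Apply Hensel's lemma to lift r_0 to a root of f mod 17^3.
r_2 = 696 (mod 4913)

Hensel: r_{i+1} = r_i − f(r_i)·(f′(r_i))^{-1} mod 17^{i+2}, f′(x) = 2x + 4. Iterate:
  r_0 = 16 (mod 17)
  r_1 = 118 (mod 289)
  r_2 = 696 (mod 4913)
Final: r = 696 satisfies f(r) ≡ 0 mod 17^3.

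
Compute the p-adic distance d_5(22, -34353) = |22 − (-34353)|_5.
d_5(22, -34353) = 1/3125

Step 1 — x − y = 22 − (-34353) = 34375. Step 2 — v_5(34375) = 5 (factor: 34375 = (5^5 · 11); the sign does not affect v_p). Step 3 — |x − y|_5 = 5^{-5} = 1/3125.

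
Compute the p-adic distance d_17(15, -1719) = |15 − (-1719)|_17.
d_17(15, -1719) = 1/289

Step 1 — x − y = 15 − (-1719) = 1734. Step 2 — v_17(1734) = 2 (factor: 1734 = (17^2 · 6); the sign does not affect v_p). Step 3 — |x − y|_17 = 17^{-2} = 1/289.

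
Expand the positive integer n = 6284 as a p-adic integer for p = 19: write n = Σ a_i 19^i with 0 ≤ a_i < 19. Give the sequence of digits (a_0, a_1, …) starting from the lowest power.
(a_0, a_1, …) = (14, 7, 17)

Repeated division by 19 gives the digits low-to-high: 6284 = 14 + 7·19^1 + 17·19^2. Digit sequence: (14, 7, 17).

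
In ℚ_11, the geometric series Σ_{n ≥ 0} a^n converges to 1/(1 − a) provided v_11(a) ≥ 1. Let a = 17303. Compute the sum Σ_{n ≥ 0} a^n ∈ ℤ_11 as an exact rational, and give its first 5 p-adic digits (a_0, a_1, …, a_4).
Σ a^n = 1/(1 − a) = -1/17302;  first 5 digits = (1, 0, 0, 2, 1)

v_11(a) = 3 ≥ 1, so the series converges in ℤ_11 to 1/(1 − a) = 1/(1 − 17303) = -1/17302. Expand this rational in ℤ_11: compute digits iteratively via d_i = x_i mod 11, x_{i+1} = (x_i − d_i)/11. The first 5 digits are (1, 0, 0, 2, 1).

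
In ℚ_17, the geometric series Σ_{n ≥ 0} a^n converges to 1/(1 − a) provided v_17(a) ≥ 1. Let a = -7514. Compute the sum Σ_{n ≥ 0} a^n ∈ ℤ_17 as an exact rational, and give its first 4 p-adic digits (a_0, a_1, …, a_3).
Σ a^n = 1/(1 − a) = 1/7515;  first 4 digits = (1, 0, 8, 15)

v_17(a) = 2 ≥ 1, so the series converges in ℤ_17 to 1/(1 − a) = 1/(1 − (-7514)) = 1/7515. Expand this rational in ℤ_17: compute digits iteratively via d_i = x_i mod 17, x_{i+1} = (x_i − d_i)/17. The first 4 digits are (1, 0, 8, 15).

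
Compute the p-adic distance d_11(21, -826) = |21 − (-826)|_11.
d_11(21, -826) = 1/121

Step 1 — x − y = 21 − (-826) = 847. Step 2 — v_11(847) = 2 (factor: 847 = (11^2 · 7); the sign does not affect v_p). Step 3 — |x − y|_11 = 11^{-2} = 1/121.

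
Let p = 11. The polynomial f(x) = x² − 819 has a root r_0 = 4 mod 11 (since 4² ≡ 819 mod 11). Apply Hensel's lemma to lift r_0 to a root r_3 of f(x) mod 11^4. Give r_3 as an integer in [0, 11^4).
r_3 = 10707 (mod 14641)

Hensel's recurrence: r_{i+1} = r_i − f(r_i)·(f′(r_i))^{-1} mod 11^{i+2}, with f′(x) = 2x. Iterate:
  r_0 = 4 (mod 11)
  r_1 = 59 (mod 121)
  r_2 = 59 (mod 1331)
  r_3 = 10707 (mod 14641)
Final: r_3 = 10707, and one checks f(r_3) ≡ 0 mod 11^4.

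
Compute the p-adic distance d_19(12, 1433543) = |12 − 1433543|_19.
d_19(12, 1433543) = 1/130321

Step 1 — x − y = 12 − 1433543 = -1433531. Step 2 — v_19(-1433531) = 4 (factor: -1433531 = −(19^4 · 11); the sign does not affect v_p). Step 3 — |x − y|_19 = 19^{-4} = 1/130321.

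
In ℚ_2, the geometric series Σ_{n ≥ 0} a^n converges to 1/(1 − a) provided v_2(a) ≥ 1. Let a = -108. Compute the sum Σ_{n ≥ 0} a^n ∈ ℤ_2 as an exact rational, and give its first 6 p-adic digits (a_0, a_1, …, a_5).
Σ a^n = 1/(1 − a) = 1/109;  first 6 digits = (1, 0, 1, 0, 0, 1)

v_2(a) = 2 ≥ 1, so the series converges in ℤ_2 to 1/(1 − a) = 1/(1 − (-108)) = 1/109. Expand this rational in ℤ_2: compute digits iteratively via d_i = x_i mod 2, x_{i+1} = (x_i − d_i)/2. The first 6 digits are (1, 0, 1, 0, 0, 1).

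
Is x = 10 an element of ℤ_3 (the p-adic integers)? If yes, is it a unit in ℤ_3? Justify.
x ∈ ℤ_3^× (unit); v_3(x) = 0

ℤ_3 = {x ∈ ℚ_3 : v_3(x) ≥ 0} and ℤ_3^× = {x ∈ ℤ_3 : v_3(x) = 0}. Here v_3(10) = v_3(num) − v_3(den) = 0; compare against these criteria.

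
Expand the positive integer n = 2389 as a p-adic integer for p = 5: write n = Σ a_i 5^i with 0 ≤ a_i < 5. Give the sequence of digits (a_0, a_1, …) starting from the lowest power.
(a_0, a_1, …) = (4, 2, 0, 4, 3)

Repeated division by 5 gives the digits low-to-high: 2389 = 4 + 2·5^1 + 4·5^3 + 3·5^4. Digit sequence: (4, 2, 0, 4, 3).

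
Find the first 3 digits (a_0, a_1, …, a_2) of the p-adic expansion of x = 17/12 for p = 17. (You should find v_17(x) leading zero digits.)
(a_0, …, a_2) = (0, 10, 15)

v_17(17/12) = 1, so a_0 = ... = a_0 = 0. Factor out: x = 17^1 · u with u = 1/12 a unit in ℤ_17. Expand u iteratively via a_{v+i} = u_i mod 17, u_{i+1} = (u_i − a_{v+i})/17:
  u_0 = 1/12;  a_1 = 10;  u_1 = (u_0 − 10)/17 = -7/12
  u_1 = -7/12;  a_2 = 15;  u_2 = (u_1 − 15)/17 = -11/12
Digits: (0, 10, 15).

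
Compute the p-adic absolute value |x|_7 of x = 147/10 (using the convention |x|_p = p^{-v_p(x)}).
|147/10|_7 = 1/49

Step 1 — compute v_7(x) by factoring powers of 7 out of the numerator and denominator: v_7(147/10) = 2. Step 2 — apply |x|_p = p^{-v_p(x)} = 7^{-2} = 1/49.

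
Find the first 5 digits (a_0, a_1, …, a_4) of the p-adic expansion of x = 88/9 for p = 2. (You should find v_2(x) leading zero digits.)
(a_0, …, a_4) = (0, 0, 0, 1, 1)

v_2(88/9) = 3, so a_0 = ... = a_2 = 0. Factor out: x = 2^3 · u with u = 11/9 a unit in ℤ_2. Expand u iteratively via a_{v+i} = u_i mod 2, u_{i+1} = (u_i − a_{v+i})/2:
  u_0 = 11/9;  a_3 = 1;  u_1 = (u_0 − 1)/2 = 1/9
  u_1 = 1/9;  a_4 = 1;  u_2 = (u_1 − 1)/2 = -4/9
Digits: (0, 0, 0, 1, 1).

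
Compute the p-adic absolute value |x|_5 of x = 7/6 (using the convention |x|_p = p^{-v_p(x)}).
|7/6|_5 = 1

Step 1 — compute v_5(x) by factoring powers of 5 out of the numerator and denominator: v_5(7/6) = 0. Step 2 — apply |x|_p = p^{-v_p(x)} = 5^{0} = 1.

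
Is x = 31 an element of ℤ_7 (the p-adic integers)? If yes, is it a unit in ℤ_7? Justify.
x ∈ ℤ_7^× (unit); v_7(x) = 0

ℤ_7 = {x ∈ ℚ_7 : v_7(x) ≥ 0} and ℤ_7^× = {x ∈ ℤ_7 : v_7(x) = 0}. Here v_7(31) = v_7(num) − v_7(den) = 0; compare against these criteria.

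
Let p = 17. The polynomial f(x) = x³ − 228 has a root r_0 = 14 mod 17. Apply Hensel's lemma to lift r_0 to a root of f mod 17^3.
r_2 = 3635 (mod 4913)

Hensel: r_{i+1} = r_i − f(r_i)/f′(r_i) mod 17^{i+2}, where f′(x) = 3x². Iterate:
  r_0 = 14 (mod 17)
  r_1 = 167 (mod 289)
  r_2 = 3635 (mod 4913)
Final: r = 3635 with f(r) ≡ 0 mod 17^3.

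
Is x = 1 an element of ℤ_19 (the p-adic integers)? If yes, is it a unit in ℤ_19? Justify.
x ∈ ℤ_19^× (unit); v_19(x) = 0

ℤ_19 = {x ∈ ℚ_19 : v_19(x) ≥ 0} and ℤ_19^× = {x ∈ ℤ_19 : v_19(x) = 0}. Here v_19(1) = v_19(num) − v_19(den) = 0; compare against these criteria.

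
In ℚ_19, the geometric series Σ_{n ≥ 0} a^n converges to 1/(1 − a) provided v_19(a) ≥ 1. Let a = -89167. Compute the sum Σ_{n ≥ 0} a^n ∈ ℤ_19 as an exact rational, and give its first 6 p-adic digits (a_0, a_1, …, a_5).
Σ a^n = 1/(1 − a) = 1/89168;  first 6 digits = (1, 0, 0, 6, 18, 18)

v_19(a) = 3 ≥ 1, so the series converges in ℤ_19 to 1/(1 − a) = 1/(1 − (-89167)) = 1/89168. Expand this rational in ℤ_19: compute digits iteratively via d_i = x_i mod 19, x_{i+1} = (x_i − d_i)/19. The first 6 digits are (1, 0, 0, 6, 18, 18).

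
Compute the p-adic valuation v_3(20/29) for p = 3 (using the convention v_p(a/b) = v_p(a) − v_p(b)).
v_3(20/29) = 0

Factor powers of 3 from the numerator and denominator of the reduced fraction: 20 = 3^0 · 20 and 29 = 3^0 · 29. Apply v_p(a/b) = v_p(a) − v_p(b): v_3(20/29) = 0 − 0 = 0.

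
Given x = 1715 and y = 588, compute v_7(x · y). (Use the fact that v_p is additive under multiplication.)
v_7(1008420) = 5

v_p(x) = 3 (factor: 1715 = 7^3 · 5); v_p(y) = 2 (factor: 588 = 7^2 · 12). Additivity: v_p(xy) = v_p(x) + v_p(y) = 3 + 2 = 5. (Direct check: xy = 1008420 = 7^5 · (60).)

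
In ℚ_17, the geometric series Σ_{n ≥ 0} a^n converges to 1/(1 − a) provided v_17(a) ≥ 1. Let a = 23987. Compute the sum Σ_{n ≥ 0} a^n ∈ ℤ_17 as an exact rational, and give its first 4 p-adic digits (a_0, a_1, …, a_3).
Σ a^n = 1/(1 − a) = -1/23986;  first 4 digits = (1, 0, 15, 4)

v_17(a) = 2 ≥ 1, so the series converges in ℤ_17 to 1/(1 − a) = 1/(1 − 23987) = -1/23986. Expand this rational in ℤ_17: compute digits iteratively via d_i = x_i mod 17, x_{i+1} = (x_i − d_i)/17. The first 4 digits are (1, 0, 15, 4).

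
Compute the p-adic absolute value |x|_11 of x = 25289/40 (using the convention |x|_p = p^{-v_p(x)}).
|25289/40|_11 = 1/1331

Step 1 — compute v_11(x) by factoring powers of 11 out of the numerator and denominator: v_11(25289/40) = 3. Step 2 — apply |x|_p = p^{-v_p(x)} = 11^{-3} = 1/1331.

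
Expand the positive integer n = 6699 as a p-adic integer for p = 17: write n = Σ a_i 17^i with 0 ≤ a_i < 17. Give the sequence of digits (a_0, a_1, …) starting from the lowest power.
(a_0, a_1, …) = (1, 3, 6, 1)

Repeated division by 17 gives the digits low-to-high: 6699 = 1 + 3·17^1 + 6·17^2 + 1·17^3. Digit sequence: (1, 3, 6, 1).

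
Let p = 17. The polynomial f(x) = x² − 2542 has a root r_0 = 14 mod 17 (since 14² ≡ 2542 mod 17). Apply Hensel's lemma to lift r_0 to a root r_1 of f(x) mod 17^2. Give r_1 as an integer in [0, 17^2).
r_1 = 201 (mod 289)

Hensel's recurrence: r_{i+1} = r_i − f(r_i)·(f′(r_i))^{-1} mod 17^{i+2}, with f′(x) = 2x. Iterate:
  r_0 = 14 (mod 17)
  r_1 = 201 (mod 289)
Final: r_1 = 201, and one checks f(r_1) ≡ 0 mod 17^2.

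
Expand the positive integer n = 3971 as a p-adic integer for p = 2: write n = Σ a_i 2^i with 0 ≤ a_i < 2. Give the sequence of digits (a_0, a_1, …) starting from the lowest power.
(a_0, a_1, …) = (1, 1, 0, 0, 0, 0, 0, 1, 1, 1, 1, 1)

Repeated division by 2 gives the digits low-to-high: 3971 = 1 + 1·2^1 + 1·2^7 + 1·2^8 + 1·2^9 + 1·2^10 + 1·2^11. Digit sequence: (1, 1, 0, 0, 0, 0, 0, 1, 1, 1, 1, 1).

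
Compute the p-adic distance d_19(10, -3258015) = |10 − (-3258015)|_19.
d_19(10, -3258015) = 1/130321

Step 1 — x − y = 10 − (-3258015) = 3258025. Step 2 — v_19(3258025) = 4 (factor: 3258025 = (19^4 · 25); the sign does not affect v_p). Step 3 — |x − y|_19 = 19^{-4} = 1/130321.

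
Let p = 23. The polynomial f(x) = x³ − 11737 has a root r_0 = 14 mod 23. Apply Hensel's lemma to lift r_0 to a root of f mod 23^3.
r_2 = 10065 (mod 12167)

Hensel: r_{i+1} = r_i − f(r_i)/f′(r_i) mod 23^{i+2}, where f′(x) = 3x². Iterate:
  r_0 = 14 (mod 23)
  r_1 = 14 (mod 529)
  r_2 = 10065 (mod 12167)
Final: r = 10065 with f(r) ≡ 0 mod 23^3.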